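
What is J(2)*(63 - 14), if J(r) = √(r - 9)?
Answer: 49*I*√7 ≈ 129.64*I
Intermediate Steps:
J(r) = √(-9 + r)
J(2)*(63 - 14) = √(-9 + 2)*(63 - 14) = √(-7)*49 = (I*√7)*49 = 49*I*√7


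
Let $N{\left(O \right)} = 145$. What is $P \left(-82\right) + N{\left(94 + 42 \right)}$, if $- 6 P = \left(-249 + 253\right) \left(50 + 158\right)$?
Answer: $\frac{34547}{3} \approx 11516.0$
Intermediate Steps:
$P = - \frac{416}{3}$ ($P = - \frac{\left(-249 + 253\right) \left(50 + 158\right)}{6} = - \frac{4 \cdot 208}{6} = \left(- \frac{1}{6}\right) 832 = - \frac{416}{3} \approx -138.67$)
$P \left(-82\right) + N{\left(94 + 42 \right)} = \left(- \frac{416}{3}\right) \left(-82\right) + 145 = \frac{34112}{3} + 145 = \frac{34547}{3}$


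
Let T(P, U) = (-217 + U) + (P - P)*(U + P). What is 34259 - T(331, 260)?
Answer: 34216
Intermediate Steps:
T(P, U) = -217 + U (T(P, U) = (-217 + U) + 0*(P + U) = (-217 + U) + 0 = -217 + U)
34259 - T(331, 260) = 34259 - (-217 + 260) = 34259 - 1*43 = 34259 - 43 = 34216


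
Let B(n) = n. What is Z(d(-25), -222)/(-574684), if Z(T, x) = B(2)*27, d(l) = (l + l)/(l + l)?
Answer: -27/287342 ≈ -9.3965e-5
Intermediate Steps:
d(l) = 1 (d(l) = (2*l)/((2*l)) = (2*l)*(1/(2*l)) = 1)
Z(T, x) = 54 (Z(T, x) = 2*27 = 54)
Z(d(-25), -222)/(-574684) = 54/(-574684) = 54*(-1/574684) = -27/287342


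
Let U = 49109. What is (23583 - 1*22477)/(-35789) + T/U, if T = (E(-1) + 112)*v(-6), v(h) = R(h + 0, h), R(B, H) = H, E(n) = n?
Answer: -78150028/1757562001 ≈ -0.044465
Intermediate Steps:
v(h) = h
T = -666 (T = (-1 + 112)*(-6) = 111*(-6) = -666)
(23583 - 1*22477)/(-35789) + T/U = (23583 - 1*22477)/(-35789) - 666/49109 = (23583 - 22477)*(-1/35789) - 666*1/49109 = 1106*(-1/35789) - 666/49109 = -1106/35789 - 666/49109 = -78150028/1757562001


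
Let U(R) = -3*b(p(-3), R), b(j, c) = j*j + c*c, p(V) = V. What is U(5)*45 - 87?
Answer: -4677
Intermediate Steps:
b(j, c) = c² + j² (b(j, c) = j² + c² = c² + j²)
U(R) = -27 - 3*R² (U(R) = -3*(R² + (-3)²) = -3*(R² + 9) = -3*(9 + R²) = -27 - 3*R²)
U(5)*45 - 87 = (-27 - 3*5²)*45 - 87 = (-27 - 3*25)*45 - 87 = (-27 - 75)*45 - 87 = -102*45 - 87 = -4590 - 87 = -4677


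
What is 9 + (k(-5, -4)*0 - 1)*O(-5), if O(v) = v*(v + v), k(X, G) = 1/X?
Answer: -41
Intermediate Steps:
O(v) = 2*v² (O(v) = v*(2*v) = 2*v²)
9 + (k(-5, -4)*0 - 1)*O(-5) = 9 + (0/(-5) - 1)*(2*(-5)²) = 9 + (-⅕*0 - 1)*(2*25) = 9 + (0 - 1)*50 = 9 - 1*50 = 9 - 50 = -41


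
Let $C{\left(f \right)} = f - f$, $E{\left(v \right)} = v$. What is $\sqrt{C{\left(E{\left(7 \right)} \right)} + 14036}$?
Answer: $22 \sqrt{29} \approx 118.47$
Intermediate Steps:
$C{\left(f \right)} = 0$
$\sqrt{C{\left(E{\left(7 \right)} \right)} + 14036} = \sqrt{0 + 14036} = \sqrt{14036} = 22 \sqrt{29}$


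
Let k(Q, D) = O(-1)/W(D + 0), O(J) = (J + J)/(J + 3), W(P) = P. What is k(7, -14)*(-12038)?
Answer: -6019/7 ≈ -859.86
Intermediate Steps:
O(J) = 2*J/(3 + J) (O(J) = (2*J)/(3 + J) = 2*J/(3 + J))
k(Q, D) = -1/D (k(Q, D) = (2*(-1)/(3 - 1))/(D + 0) = (2*(-1)/2)/D = (2*(-1)*(½))/D = -1/D)
k(7, -14)*(-12038) = -1/(-14)*(-12038) = -1*(-1/14)*(-12038) = (1/14)*(-12038) = -6019/7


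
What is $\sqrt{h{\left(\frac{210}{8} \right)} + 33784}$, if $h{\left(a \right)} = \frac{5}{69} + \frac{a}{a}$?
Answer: $\frac{\sqrt{160850730}}{69} \approx 183.81$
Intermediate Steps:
$h{\left(a \right)} = \frac{74}{69}$ ($h{\left(a \right)} = 5 \cdot \frac{1}{69} + 1 = \frac{5}{69} + 1 = \frac{74}{69}$)
$\sqrt{h{\left(\frac{210}{8} \right)} + 33784} = \sqrt{\frac{74}{69} + 33784} = \sqrt{\frac{2331170}{69}} = \frac{\sqrt{160850730}}{69}$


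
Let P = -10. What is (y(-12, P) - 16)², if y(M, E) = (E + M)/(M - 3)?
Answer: 47524/225 ≈ 211.22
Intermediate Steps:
y(M, E) = (E + M)/(-3 + M)
(y(-12, P) - 16)² = ((-10 - 12)/(-3 - 12) - 16)² = (-22/(-15) - 16)² = (-1/15*(-22) - 16)² = (22/15 - 16)² = (-218/15)² = 47524/225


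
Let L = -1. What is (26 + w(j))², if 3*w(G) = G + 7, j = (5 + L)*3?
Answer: 9409/9 ≈ 1045.4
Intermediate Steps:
j = 12 (j = (5 - 1)*3 = 4*3 = 12)
w(G) = 7/3 + G/3 (w(G) = (G + 7)/3 = (7 + G)/3 = 7/3 + G/3)
(26 + w(j))² = (26 + (7/3 + (⅓)*12))² = (26 + (7/3 + 4))² = (26 + 19/3)² = (97/3)² = 9409/9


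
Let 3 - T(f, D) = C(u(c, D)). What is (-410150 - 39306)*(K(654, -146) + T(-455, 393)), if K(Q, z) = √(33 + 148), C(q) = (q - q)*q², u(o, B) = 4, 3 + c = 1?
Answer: -1348368 - 449456*√181 ≈ -7.3952e+6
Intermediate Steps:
c = -2 (c = -3 + 1 = -2)
C(q) = 0 (C(q) = 0*q² = 0)
T(f, D) = 3 (T(f, D) = 3 - 1*0 = 3 + 0 = 3)
K(Q, z) = √181
(-410150 - 39306)*(K(654, -146) + T(-455, 393)) = (-410150 - 39306)*(√181 + 3) = -449456*(3 + √181) = -1348368 - 449456*√181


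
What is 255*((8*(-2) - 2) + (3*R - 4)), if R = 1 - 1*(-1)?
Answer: -4080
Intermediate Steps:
R = 2 (R = 1 + 1 = 2)
255*((8*(-2) - 2) + (3*R - 4)) = 255*((8*(-2) - 2) + (3*2 - 4)) = 255*((-16 - 2) + (6 - 4)) = 255*(-18 + 2) = 255*(-16) = -4080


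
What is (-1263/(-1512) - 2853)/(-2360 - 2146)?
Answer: 1437491/2271024 ≈ 0.63297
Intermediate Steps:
(-1263/(-1512) - 2853)/(-2360 - 2146) = (-1263*(-1/1512) - 2853)/(-4506) = (421/504 - 2853)*(-1/4506) = -1437491/504*(-1/4506) = 1437491/2271024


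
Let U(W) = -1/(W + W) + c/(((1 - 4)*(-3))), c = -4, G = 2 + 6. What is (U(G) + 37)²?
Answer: 27615025/20736 ≈ 1331.7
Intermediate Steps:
G = 8
U(W) = -4/9 - 1/(2*W) (U(W) = -1/(W + W) - 4*(-1/(3*(1 - 4))) = -1/(2*W) - 4/((-3*(-3))) = -1/(2*W) - 4/9 = -4/9 - 1/(2*W))
(U(G) + 37)² = ((1/18)*(-9 - 8*8)/8 + 37)² = ((1/18)*(⅛)*(-9 - 64) + 37)² = ((1/18)*(⅛)*(-73) + 37)² = (-73/144 + 37)² = (5255/144)² = 27615025/20736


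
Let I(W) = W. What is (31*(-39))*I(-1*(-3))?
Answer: -3627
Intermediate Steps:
(31*(-39))*I(-1*(-3)) = (31*(-39))*(-1*(-3)) = -1209*3 = -3627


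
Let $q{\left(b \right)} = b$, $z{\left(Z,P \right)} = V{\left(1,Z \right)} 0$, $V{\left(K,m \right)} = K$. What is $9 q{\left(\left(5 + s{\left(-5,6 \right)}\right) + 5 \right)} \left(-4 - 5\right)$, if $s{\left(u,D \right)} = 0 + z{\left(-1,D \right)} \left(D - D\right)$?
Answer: $-810$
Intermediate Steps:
$z{\left(Z,P \right)} = 0$ ($z{\left(Z,P \right)} = 1 \cdot 0 = 0$)
$s{\left(u,D \right)} = 0$ ($s{\left(u,D \right)} = 0 + 0 \left(D - D\right) = 0 + 0 \cdot 0 = 0 + 0 = 0$)
$9 q{\left(\left(5 + s{\left(-5,6 \right)}\right) + 5 \right)} \left(-4 - 5\right) = 9 \left(\left(5 + 0\right) + 5\right) \left(-4 - 5\right) = 9 \left(5 + 5\right) \left(-9\right) = 9 \cdot 10 \left(-9\right) = 90 \left(-9\right) = -810$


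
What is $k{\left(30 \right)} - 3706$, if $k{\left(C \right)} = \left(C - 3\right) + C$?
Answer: $-3649$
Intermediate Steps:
$k{\left(C \right)} = -3 + 2 C$ ($k{\left(C \right)} = \left(-3 + C\right) + C = -3 + 2 C$)
$k{\left(30 \right)} - 3706 = \left(-3 + 2 \cdot 30\right) - 3706 = \left(-3 + 60\right) - 3706 = 57 - 3706 = -3649$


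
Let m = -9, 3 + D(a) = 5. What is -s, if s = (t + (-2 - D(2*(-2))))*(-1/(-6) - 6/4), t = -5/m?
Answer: -124/27 ≈ -4.5926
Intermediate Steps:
D(a) = 2 (D(a) = -3 + 5 = 2)
t = 5/9 (t = -5/(-9) = -5*(-⅑) = 5/9 ≈ 0.55556)
s = 124/27 (s = (5/9 + (-2 - 1*2))*(-1/(-6) - 6/4) = (5/9 + (-2 - 2))*(-1*(-⅙) - 6*¼) = (5/9 - 4)*(⅙ - 3/2) = -31/9*(-4/3) = 124/27 ≈ 4.5926)
-s = -1*124/27 = -124/27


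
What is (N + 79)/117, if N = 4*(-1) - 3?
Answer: 8/13 ≈ 0.61539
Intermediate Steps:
N = -7 (N = -4 - 3 = -7)
(N + 79)/117 = (-7 + 79)/117 = (1/117)*72 = 8/13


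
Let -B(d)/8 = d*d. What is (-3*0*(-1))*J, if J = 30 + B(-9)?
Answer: 0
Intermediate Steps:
B(d) = -8*d² (B(d) = -8*d*d = -8*d²)
J = -618 (J = 30 - 8*(-9)² = 30 - 8*81 = 30 - 648 = -618)
(-3*0*(-1))*J = (-3*0*(-1))*(-618) = (0*(-1))*(-618) = 0*(-618) = 0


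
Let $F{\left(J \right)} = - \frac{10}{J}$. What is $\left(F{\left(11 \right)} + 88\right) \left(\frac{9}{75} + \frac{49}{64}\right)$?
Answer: $\frac{678743}{8800} \approx 77.13$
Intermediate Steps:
$\left(F{\left(11 \right)} + 88\right) \left(\frac{9}{75} + \frac{49}{64}\right) = \left(- \frac{10}{11} + 88\right) \left(\frac{9}{75} + \frac{49}{64}\right) = \left(\left(-10\right) \frac{1}{11} + 88\right) \left(9 \cdot \frac{1}{75} + 49 \cdot \frac{1}{64}\right) = \left(- \frac{10}{11} + 88\right) \left(\frac{3}{25} + \frac{49}{64}\right) = \frac{958}{11} \cdot \frac{1417}{1600} = \frac{678743}{8800}$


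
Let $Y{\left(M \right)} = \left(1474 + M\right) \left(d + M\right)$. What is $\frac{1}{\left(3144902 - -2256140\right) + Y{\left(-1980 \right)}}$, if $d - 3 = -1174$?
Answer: $\frac{1}{6995448} \approx 1.4295 \cdot 10^{-7}$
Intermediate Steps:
$d = -1171$ ($d = 3 - 1174 = -1171$)
$Y{\left(M \right)} = \left(-1171 + M\right) \left(1474 + M\right)$ ($Y{\left(M \right)} = \left(1474 + M\right) \left(-1171 + M\right) = \left(-1171 + M\right) \left(1474 + M\right)$)
$\frac{1}{\left(3144902 - -2256140\right) + Y{\left(-1980 \right)}} = \frac{1}{\left(3144902 - -2256140\right) + \left(-1726054 + \left(-1980\right)^{2} + 303 \left(-1980\right)\right)} = \frac{1}{\left(3144902 + 2256140\right) - -1594406} = \frac{1}{5401042 + 1594406} = \frac{1}{6995448}$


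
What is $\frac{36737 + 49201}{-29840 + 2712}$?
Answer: $- \frac{42969}{13564} \approx -3.1679$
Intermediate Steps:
$\frac{36737 + 49201}{-29840 + 2712} = \frac{85938}{-27128} = 85938 \left(- \frac{1}{27128}\right) = - \frac{42969}{13564}$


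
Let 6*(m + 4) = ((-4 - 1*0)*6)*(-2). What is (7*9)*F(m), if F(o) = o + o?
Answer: 504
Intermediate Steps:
m = 4 (m = -4 + (((-4 - 1*0)*6)*(-2))/6 = -4 + (((-4 + 0)*6)*(-2))/6 = -4 + (-4*6*(-2))/6 = -4 + (-24*(-2))/6 = -4 + (⅙)*48 = -4 + 8 = 4)
F(o) = 2*o
(7*9)*F(m) = (7*9)*(2*4) = 63*8 = 504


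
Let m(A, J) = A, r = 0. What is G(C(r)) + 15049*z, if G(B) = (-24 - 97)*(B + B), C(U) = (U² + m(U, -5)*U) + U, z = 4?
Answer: 60196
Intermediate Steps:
C(U) = U + 2*U² (C(U) = (U² + U*U) + U = (U² + U²) + U = 2*U² + U = U + 2*U²)
G(B) = -242*B
G(C(r)) + 15049*z = -0*(1 + 2*0) + 15049*4 = -0*(1 + 0) + 60196 = -0 + 60196 = -242*0 + 60196 = 0 + 60196 = 60196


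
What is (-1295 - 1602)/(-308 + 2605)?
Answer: -2897/2297 ≈ -1.2612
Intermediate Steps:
(-1295 - 1602)/(-308 + 2605) = -2897/2297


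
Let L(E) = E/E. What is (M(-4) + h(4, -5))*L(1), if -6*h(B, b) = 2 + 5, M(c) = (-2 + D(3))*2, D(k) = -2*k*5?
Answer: -391/6 ≈ -65.167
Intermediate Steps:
L(E) = 1
D(k) = -10*k
M(c) = -64 (M(c) = (-2 - 10*3)*2 = (-2 - 30)*2 = -32*2 = -64)
h(B, b) = -7/6 (h(B, b) = -(2 + 5)/6 = -⅙*7 = -7/6)
(M(-4) + h(4, -5))*L(1) = (-64 - 7/6)*1 = -391/6*1 = -391/6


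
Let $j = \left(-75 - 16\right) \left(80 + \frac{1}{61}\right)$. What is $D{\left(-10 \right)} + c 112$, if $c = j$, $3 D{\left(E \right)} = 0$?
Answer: $- \frac{49747152}{61} \approx -8.1553 \cdot 10^{5}$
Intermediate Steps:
$D{\left(E \right)} = 0$ ($D{\left(E \right)} = \frac{1}{3} \cdot 0 = 0$)
$j = - \frac{444171}{61}$ ($j = - 91 \left(80 + \frac{1}{61}\right) = \left(-91\right) \frac{4881}{61} = - \frac{444171}{61} \approx -7281.5$)
$c = - \frac{444171}{61} \approx -7281.5$
$D{\left(-10 \right)} + c 112 = 0 - \frac{49747152}{61} = - \frac{49747152}{61}$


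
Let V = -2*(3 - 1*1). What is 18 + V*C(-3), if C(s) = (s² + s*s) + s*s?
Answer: -90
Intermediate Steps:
V = -4 (V = -2*(3 - 1) = -2*2 = -4)
C(s) = 3*s² (C(s) = (s² + s²) + s² = 2*s² + s² = 3*s²)
18 + V*C(-3) = 18 - 12*(-3)² = 18 - 12*9 = 18 - 4*27 = 18 - 108 = -90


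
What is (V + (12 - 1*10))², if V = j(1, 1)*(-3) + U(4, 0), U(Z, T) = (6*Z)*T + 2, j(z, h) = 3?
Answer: 25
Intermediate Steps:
U(Z, T) = 2 + 6*T*Z (U(Z, T) = 6*T*Z + 2 = 2 + 6*T*Z)
V = -7 (V = 3*(-3) + (2 + 6*0*4) = -9 + (2 + 0) = -9 + 2 = -7)
(V + (12 - 1*10))² = (-7 + (12 - 1*10))² = (-7 + (12 - 10))² = (-7 + 2)² = (-5)² = 25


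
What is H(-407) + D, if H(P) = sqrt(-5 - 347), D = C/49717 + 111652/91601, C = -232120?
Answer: -15711421636/4554126917 + 4*I*sqrt(22) ≈ -3.4499 + 18.762*I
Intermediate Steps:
D = -15711421636/4554126917 (D = -232120/49717 + 111652/91601 = -15711421636/4554126917 ≈ -3.4499)
H(P) = 4*I*sqrt(22) (H(P) = sqrt(-352) = 4*I*sqrt(22))
H(-407) + D = 4*I*sqrt(22) - 15711421636/4554126917 = -15711421636/4554126917 + 4*I*sqrt(22)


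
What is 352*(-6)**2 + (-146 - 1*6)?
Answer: 12520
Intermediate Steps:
352*(-6)**2 + (-146 - 1*6) = 352*36 + (-146 - 6) = 12672 - 152 = 12520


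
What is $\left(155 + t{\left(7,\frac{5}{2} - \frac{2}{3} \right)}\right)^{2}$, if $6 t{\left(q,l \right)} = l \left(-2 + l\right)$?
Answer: $\frac{1120173961}{46656} \approx 24009.0$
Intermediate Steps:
$t{\left(q,l \right)} = \frac{l \left(-2 + l\right)}{6}$
$\left(155 + t{\left(7,\frac{5}{2} - \frac{2}{3} \right)}\right)^{2} = \left(155 + \frac{\left(\frac{5}{2} - \frac{2}{3}\right) \left(-2 + \left(\frac{5}{2} - \frac{2}{3}\right)\right)}{6}\right)^{2} = \left(155 + \frac{1}{6} \cdot \frac{11}{6} \left(-2 + \frac{11}{6}\right)\right)^{2} = \left(155 + \frac{1}{6} \cdot \frac{11}{6} \left(- \frac{1}{6}\right)\right)^{2} = \left(155 - \frac{11}{216}\right)^{2} = \left(\frac{33469}{216}\right)^{2} = \frac{1120173961}{46656}$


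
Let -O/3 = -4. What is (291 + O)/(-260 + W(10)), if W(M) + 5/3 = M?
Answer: -909/755 ≈ -1.2040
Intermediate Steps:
O = 12 (O = -3*(-4) = 12)
W(M) = -5/3 + M
(291 + O)/(-260 + W(10)) = (291 + 12)/(-260 + (-5/3 + 10)) = 303/(-260 + 25/3) = 303/(-755/3) = 303*(-3/755) = -909/755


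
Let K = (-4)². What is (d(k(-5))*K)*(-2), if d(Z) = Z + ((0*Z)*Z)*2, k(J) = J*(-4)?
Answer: -640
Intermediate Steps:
k(J) = -4*J
K = 16
d(Z) = Z (d(Z) = Z + (0*Z)*2 = Z + 0*2 = Z + 0 = Z)
(d(k(-5))*K)*(-2) = (-4*(-5)*16)*(-2) = (20*16)*(-2) = 320*(-2) = -640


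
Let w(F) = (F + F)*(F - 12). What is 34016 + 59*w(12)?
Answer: 34016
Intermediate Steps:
w(F) = 2*F*(-12 + F) (w(F) = (2*F)*(-12 + F) = 2*F*(-12 + F))
34016 + 59*w(12) = 34016 + 59*(2*12*(-12 + 12)) = 34016 + 59*(2*12*0) = 34016 + 59*0 = 34016 + 0 = 34016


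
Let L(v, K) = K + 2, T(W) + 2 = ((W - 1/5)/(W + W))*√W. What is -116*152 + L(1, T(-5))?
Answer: -17632 + 13*I*√5/25 ≈ -17632.0 + 1.1628*I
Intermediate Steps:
T(W) = -2 + (-⅕ + W)/(2*√W) (T(W) = -2 + ((W - 1/5)/(W + W))*√W = -2 + ((W - 1*⅕)/((2*W)))*√W = -2 + ((W - ⅕)*(1/(2*W)))*√W = -2 + ((-⅕ + W)*(1/(2*W)))*√W = -2 + ((-⅕ + W)/(2*W))*√W = -2 + (-⅕ + W)/(2*√W))
L(v, K) = 2 + K
-116*152 + L(1, T(-5)) = -116*152 + (2 + (-2 + √(-5)/2 - (-1)*I*√5/50)) = -17632 + (2 + (-2 + (I*√5)/2 - (-1)*I*√5/50)) = -17632 + (2 + (-2 + I*√5/2 + I*√5/50)) = -17632 + (2 + (-2 + 13*I*√5/25)) = -17632 + 13*I*√5/25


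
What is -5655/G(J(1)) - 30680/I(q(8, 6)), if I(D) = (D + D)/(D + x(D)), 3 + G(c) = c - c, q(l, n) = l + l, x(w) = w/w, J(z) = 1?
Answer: -57655/4 ≈ -14414.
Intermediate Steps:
x(w) = 1
q(l, n) = 2*l
G(c) = -3 (G(c) = -3 + (c - c) = -3 + 0 = -3)
I(D) = 2*D/(1 + D) (I(D) = (D + D)/(D + 1) = (2*D)/(1 + D) = 2*D/(1 + D))
-5655/G(J(1)) - 30680/I(q(8, 6)) = -5655/(-3) - 30680/(2*(2*8)/(1 + 2*8)) = -5655*(-⅓) - 30680/(2*16/(1 + 16)) = 1885 - 30680/(2*16/17) = 1885 - 30680/(2*16*(1/17)) = 1885 - 30680/32/17 = 1885 - 30680*17/32 = 1885 - 65195/4 = -57655/4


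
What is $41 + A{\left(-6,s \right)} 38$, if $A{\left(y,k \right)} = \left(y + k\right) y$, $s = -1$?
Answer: $1637$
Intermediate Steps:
$A{\left(y,k \right)} = y \left(k + y\right)$ ($A{\left(y,k \right)} = \left(k + y\right) y = y \left(k + y\right)$)
$41 + A{\left(-6,s \right)} 38 = 41 + - 6 \left(-1 - 6\right) 38 = 41 + \left(-6\right) \left(-7\right) 38 = 41 + 42 \cdot 38 = 41 + 1596 = 1637$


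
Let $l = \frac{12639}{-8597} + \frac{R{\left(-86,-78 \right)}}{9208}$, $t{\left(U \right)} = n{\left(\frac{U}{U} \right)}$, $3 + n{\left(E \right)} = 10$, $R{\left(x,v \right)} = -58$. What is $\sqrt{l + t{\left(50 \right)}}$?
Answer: $\frac{\sqrt{2163324998917509}}{19790294} \approx 2.3502$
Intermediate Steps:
$n{\left(E \right)} = 7$ ($n{\left(E \right)} = -3 + 10 = 7$)
$t{\left(U \right)} = 7$
$l = - \frac{58439269}{39580588}$ ($l = \frac{12639}{-8597} - \frac{58}{9208} = 12639 \left(- \frac{1}{8597}\right) - \frac{29}{4604} = - \frac{12639}{8597} - \frac{29}{4604} = - \frac{58439269}{39580588} \approx -1.4765$)
$\sqrt{l + t{\left(50 \right)}} = \sqrt{- \frac{58439269}{39580588} + 7} = \sqrt{\frac{218624847}{39580588}} = \frac{\sqrt{2163324998917509}}{19790294}$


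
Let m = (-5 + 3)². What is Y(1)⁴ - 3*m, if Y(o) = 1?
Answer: -11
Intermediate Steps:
m = 4 (m = (-2)² = 4)
Y(1)⁴ - 3*m = 1⁴ - 3*4 = 1 - 12 = -11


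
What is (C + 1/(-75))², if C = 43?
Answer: 10394176/5625 ≈ 1847.9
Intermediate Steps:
(C + 1/(-75))² = (43 + 1/(-75))² = (43 - 1/75)² = (3224/75)² = 10394176/5625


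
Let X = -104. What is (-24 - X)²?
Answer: 6400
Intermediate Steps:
(-24 - X)² = (-24 - 1*(-104))² = (-24 + 104)² = 80² = 6400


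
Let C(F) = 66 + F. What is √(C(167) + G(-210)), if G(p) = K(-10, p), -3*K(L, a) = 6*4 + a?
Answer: √295 ≈ 17.176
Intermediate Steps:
K(L, a) = -8 - a/3 (K(L, a) = -(6*4 + a)/3 = -(24 + a)/3 = -8 - a/3)
G(p) = -8 - p/3
√(C(167) + G(-210)) = √((66 + 167) + (-8 - ⅓*(-210))) = √(233 + (-8 + 70)) = √(233 + 62) = √295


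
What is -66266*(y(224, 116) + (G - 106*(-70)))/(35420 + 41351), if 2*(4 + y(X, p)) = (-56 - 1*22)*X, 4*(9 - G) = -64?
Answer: 85814470/76771 ≈ 1117.8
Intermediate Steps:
G = 25 (G = 9 - 1/4*(-64) = 9 + 16 = 25)
y(X, p) = -4 - 39*X (y(X, p) = -4 + ((-56 - 1*22)*X)/2 = -4 + ((-56 - 22)*X)/2 = -4 + (-78*X)/2 = -4 - 39*X)
-66266*(y(224, 116) + (G - 106*(-70)))/(35420 + 41351) = -66266*((-4 - 39*224) + (25 - 106*(-70)))/(35420 + 41351) = -66266/(76771/((-4 - 8736) + (25 + 7420))) = -66266/(76771/(-8740 + 7445)) = -66266/(76771/(-1295)) = -66266/(76771*(-1/1295)) = -66266/(-76771/1295) = -66266*(-1295/76771) = 85814470/76771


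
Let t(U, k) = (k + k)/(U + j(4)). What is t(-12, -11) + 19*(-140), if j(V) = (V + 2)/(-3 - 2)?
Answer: -7975/3 ≈ -2658.3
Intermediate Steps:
j(V) = -⅖ - V/5 (j(V) = (2 + V)/(-5) = (2 + V)*(-⅕) = -⅖ - V/5)
t(U, k) = 2*k/(-6/5 + U) (t(U, k) = (k + k)/(U + (-⅖ - ⅕*4)) = (2*k)/(U + (-⅖ - ⅘)) = (2*k)/(U - 6/5) = (2*k)/(-6/5 + U) = 2*k/(-6/5 + U))
t(-12, -11) + 19*(-140) = 10*(-11)/(-6 + 5*(-12)) + 19*(-140) = 10*(-11)/(-6 - 60) - 2660 = 10*(-11)/(-66) - 2660 = 10*(-11)*(-1/66) - 2660 = 5/3 - 2660 = -7975/3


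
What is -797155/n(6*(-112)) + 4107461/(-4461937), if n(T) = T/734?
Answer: 1305364547742349/1499210832 ≈ 8.7070e+5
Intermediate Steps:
n(T) = T/734 (n(T) = T*(1/734) = T/734)
-797155/n(6*(-112)) + 4107461/(-4461937) = -797155/((6*(-112))/734) + 4107461/(-4461937) = -797155/((1/734)*(-672)) + 4107461*(-1/4461937) = -797155/(-336/367) - 4107461/4461937 = -797155*(-367/336) - 4107461/4461937 = 292555885/336 - 4107461/4461937 = 1305364547742349/1499210832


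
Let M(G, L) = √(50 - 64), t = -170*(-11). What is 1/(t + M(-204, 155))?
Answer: 935/1748457 - I*√14/3496914 ≈ 0.00053476 - 1.07e-6*I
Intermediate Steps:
t = 1870
M(G, L) = I*√14 (M(G, L) = √(-14) = I*√14)
1/(t + M(-204, 155)) = 1/(1870 + I*√14)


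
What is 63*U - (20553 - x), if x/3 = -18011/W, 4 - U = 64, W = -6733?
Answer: -163780056/6733 ≈ -24325.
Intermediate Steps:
U = -60 (U = 4 - 1*64 = 4 - 64 = -60)
x = 54033/6733 (x = 3*(-18011/(-6733)) = 3*(-18011*(-1/6733)) = 3*(18011/6733) = 54033/6733 ≈ 8.0251)
63*U - (20553 - x) = 63*(-60) - (20553 - 1*54033/6733) = -3780 - (20553 - 54033/6733) = -3780 - 1*138329316/6733 = -3780 - 138329316/6733 = -163780056/6733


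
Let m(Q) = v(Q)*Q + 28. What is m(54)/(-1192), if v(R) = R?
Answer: -368/149 ≈ -2.4698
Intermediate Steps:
m(Q) = 28 + Q² (m(Q) = Q*Q + 28 = Q² + 28 = 28 + Q²)
m(54)/(-1192) = (28 + 54²)/(-1192) = (28 + 2916)*(-1/1192) = 2944*(-1/1192) = -368/149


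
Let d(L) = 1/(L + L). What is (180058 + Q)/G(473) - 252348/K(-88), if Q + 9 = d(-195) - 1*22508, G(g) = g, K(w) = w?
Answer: 26837522/8385 ≈ 3200.7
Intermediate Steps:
d(L) = 1/(2*L)
Q = -8781631/390 (Q = -9 + ((½)/(-195) - 1*22508) = -9 + ((½)*(-1/195) - 22508) = -9 + (-1/390 - 22508) = -9 - 8778121/390 = -8781631/390 ≈ -22517.)
(180058 + Q)/G(473) - 252348/K(-88) = (180058 - 8781631/390)/473 - 252348/(-88) = (61440989/390)*(1/473) - 252348*(-1/88) = 61440989/184470 + 63087/22 = 26837522/8385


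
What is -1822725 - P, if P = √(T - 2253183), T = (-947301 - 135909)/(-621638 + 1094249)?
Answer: -1822725 - I*√55919341608107117/157537 ≈ -1.8227e+6 - 1501.1*I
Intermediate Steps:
T = -361070/157537 (T = -1083210/472611 = -1083210*1/472611 = -361070/157537 ≈ -2.2920)
P = I*√55919341608107117/157537 (P = √(-361070/157537 - 2253183) = √(-354960051341/157537) = I*√55919341608107117/157537 ≈ 1501.1*I)
-1822725 - P = -1822725 - I*√55919341608107117/157537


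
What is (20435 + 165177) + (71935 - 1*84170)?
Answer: 173377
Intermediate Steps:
(20435 + 165177) + (71935 - 1*84170) = 185612 + (71935 - 84170) = 185612 - 12235 = 173377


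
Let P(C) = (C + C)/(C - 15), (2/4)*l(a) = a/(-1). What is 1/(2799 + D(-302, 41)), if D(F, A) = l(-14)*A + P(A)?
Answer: 13/51352 ≈ 0.00025315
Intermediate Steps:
l(a) = -2*a (l(a) = 2*(a/(-1)) = 2*(a*(-1)) = 2*(-a) = -2*a)
P(C) = 2*C/(-15 + C) (P(C) = (2*C)/(-15 + C) = 2*C/(-15 + C))
D(F, A) = 28*A + 2*A/(-15 + A) (D(F, A) = (-2*(-14))*A + 2*A/(-15 + A) = 28*A + 2*A/(-15 + A))
1/(2799 + D(-302, 41)) = 1/(2799 + 2*41*(-209 + 14*41)/(-15 + 41)) = 1/(2799 + 2*41*(-209 + 574)/26) = 1/(2799 + 2*41*(1/26)*365) = 1/(2799 + 14965/13) = 1/(51352/13) = 13/51352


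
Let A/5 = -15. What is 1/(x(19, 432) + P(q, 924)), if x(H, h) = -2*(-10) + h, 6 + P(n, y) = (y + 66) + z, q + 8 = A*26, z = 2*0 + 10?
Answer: 1/1446 ≈ 0.00069156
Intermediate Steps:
A = -75 (A = 5*(-15) = -75)
z = 10 (z = 0 + 10 = 10)
q = -1958 (q = -8 - 75*26 = -8 - 1950 = -1958)
P(n, y) = 70 + y (P(n, y) = -6 + ((y + 66) + 10) = -6 + ((66 + y) + 10) = -6 + (76 + y) = 70 + y)
x(H, h) = 20 + h
1/(x(19, 432) + P(q, 924)) = 1/((20 + 432) + (70 + 924)) = 1/(452 + 994) = 1/1446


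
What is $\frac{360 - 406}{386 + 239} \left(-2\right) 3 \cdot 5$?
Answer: $\frac{276}{125} \approx 2.208$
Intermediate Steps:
$\frac{360 - 406}{386 + 239} \left(-2\right) 3 \cdot 5 = - \frac{46}{625} \left(\left(-6\right) 5\right) = \left(-46\right) \frac{1}{625} \left(-30\right) = \left(- \frac{46}{625}\right) \left(-30\right) = \frac{276}{125}$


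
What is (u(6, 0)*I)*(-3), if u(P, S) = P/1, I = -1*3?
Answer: 54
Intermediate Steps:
I = -3
u(P, S) = P (u(P, S) = P*1 = P)
(u(6, 0)*I)*(-3) = (6*(-3))*(-3) = -18*(-3) = 54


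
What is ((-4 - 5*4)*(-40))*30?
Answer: 28800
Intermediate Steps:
((-4 - 5*4)*(-40))*30 = ((-4 - 20)*(-40))*30 = -24*(-40)*30 = 960*30 = 28800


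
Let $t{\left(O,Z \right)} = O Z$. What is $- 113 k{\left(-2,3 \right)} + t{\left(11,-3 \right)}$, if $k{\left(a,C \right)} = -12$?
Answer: $1323$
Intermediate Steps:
$- 113 k{\left(-2,3 \right)} + t{\left(11,-3 \right)} = \left(-113\right) \left(-12\right) + 11 \left(-3\right) = 1356 - 33 = 1323$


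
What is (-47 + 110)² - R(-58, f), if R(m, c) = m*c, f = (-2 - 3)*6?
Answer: 2229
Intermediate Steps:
f = -30 (f = -5*6 = -30)
R(m, c) = c*m
(-47 + 110)² - R(-58, f) = (-47 + 110)² - (-30)*(-58) = 63² - 1*1740 = 3969 - 1740 = 2229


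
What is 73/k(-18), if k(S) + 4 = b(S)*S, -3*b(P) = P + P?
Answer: -73/220 ≈ -0.33182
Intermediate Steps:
b(P) = -2*P/3 (b(P) = -(P + P)/3 = -2*P/3)
k(S) = -4 - 2*S²/3 (k(S) = -4 + (-2*S/3)*S = -4 - 2*S²/3)
73/k(-18) = 73/(-4 - ⅔*(-18)²) = 73/(-4 - ⅔*324) = 73/(-4 - 216) = 73/(-220) = 73*(-1/220) = -73/220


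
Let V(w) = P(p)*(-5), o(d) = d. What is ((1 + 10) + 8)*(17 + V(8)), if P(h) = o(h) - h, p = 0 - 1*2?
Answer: 323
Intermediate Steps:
p = -2 (p = 0 - 2 = -2)
P(h) = 0 (P(h) = h - h = 0)
V(w) = 0 (V(w) = 0*(-5) = 0)
((1 + 10) + 8)*(17 + V(8)) = ((1 + 10) + 8)*(17 + 0) = (11 + 8)*17 = 19*17 = 323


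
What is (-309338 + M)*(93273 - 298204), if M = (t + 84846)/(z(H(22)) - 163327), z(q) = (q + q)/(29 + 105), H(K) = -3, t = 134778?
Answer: 86713305186931573/1367864 ≈ 6.3393e+10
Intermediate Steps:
z(q) = q/67 (z(q) = (2*q)/134 = (2*q)*(1/134) = q/67)
M = -1839351/1367864 (M = (134778 + 84846)/((1/67)*(-3) - 163327) = 219624/(-3/67 - 163327) = 219624/(-10942912/67) = 219624*(-67/10942912) = -1839351/1367864 ≈ -1.3447)
(-309338 + M)*(93273 - 298204) = (-309338 - 1839351/1367864)*(93273 - 298204) = -423134153383/1367864*(-204931) = 86713305186931573/1367864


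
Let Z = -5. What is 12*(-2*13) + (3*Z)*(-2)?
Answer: -282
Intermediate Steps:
12*(-2*13) + (3*Z)*(-2) = 12*(-2*13) + (3*(-5))*(-2) = 12*(-26) - 15*(-2) = -312 + 30 = -282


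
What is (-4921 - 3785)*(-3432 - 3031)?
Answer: 56266878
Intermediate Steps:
(-4921 - 3785)*(-3432 - 3031) = -8706*(-6463) = 56266878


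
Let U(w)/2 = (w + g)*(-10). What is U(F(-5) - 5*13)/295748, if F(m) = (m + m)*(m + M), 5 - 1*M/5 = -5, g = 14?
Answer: 2505/73937 ≈ 0.033880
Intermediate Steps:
M = 50 (M = 25 - 5*(-5) = 25 + 25 = 50)
F(m) = 2*m*(50 + m) (F(m) = (m + m)*(m + 50) = (2*m)*(50 + m) = 2*m*(50 + m))
U(w) = -280 - 20*w (U(w) = 2*((w + 14)*(-10)) = 2*((14 + w)*(-10)) = 2*(-140 - 10*w) = -280 - 20*w)
U(F(-5) - 5*13)/295748 = (-280 - 20*(2*(-5)*(50 - 5) - 5*13))/295748 = (-280 - 20*(2*(-5)*45 - 65))*(1/295748) = (-280 - 20*(-450 - 65))*(1/295748) = (-280 - 20*(-515))*(1/295748) = (-280 + 10300)*(1/295748) = 10020*(1/295748) = 2505/73937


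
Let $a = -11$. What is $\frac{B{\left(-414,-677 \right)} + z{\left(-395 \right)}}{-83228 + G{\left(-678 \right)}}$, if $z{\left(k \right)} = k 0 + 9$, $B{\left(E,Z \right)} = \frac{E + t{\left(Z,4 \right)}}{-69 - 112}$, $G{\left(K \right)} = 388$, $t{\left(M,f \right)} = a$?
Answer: $- \frac{1027}{7497020} \approx -0.00013699$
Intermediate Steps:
$t{\left(M,f \right)} = -11$
$B{\left(E,Z \right)} = \frac{11}{181} - \frac{E}{181}$ ($B{\left(E,Z \right)} = \frac{E - 11}{-69 - 112} = \frac{-11 + E}{-181} = \left(-11 + E\right) \left(- \frac{1}{181}\right) = \frac{11}{181} - \frac{E}{181}$)
$z{\left(k \right)} = 9$ ($z{\left(k \right)} = 0 + 9 = 9$)
$\frac{B{\left(-414,-677 \right)} + z{\left(-395 \right)}}{-83228 + G{\left(-678 \right)}} = \frac{\left(\frac{11}{181} - - \frac{414}{181}\right) + 9}{-83228 + 388} = \frac{\left(\frac{11}{181} + \frac{414}{181}\right) + 9}{-82840} = \left(\frac{425}{181} + 9\right) \left(- \frac{1}{82840}\right) = \frac{2054}{181} \left(- \frac{1}{82840}\right) = - \frac{1027}{7497020}$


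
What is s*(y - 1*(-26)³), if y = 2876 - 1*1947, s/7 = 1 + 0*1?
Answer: 129535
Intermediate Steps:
s = 7 (s = 7*(1 + 0*1) = 7*(1 + 0) = 7*1 = 7)
y = 929 (y = 2876 - 1947 = 929)
s*(y - 1*(-26)³) = 7*(929 - 1*(-26)³) = 7*(929 - 1*(-17576)) = 7*(929 + 17576) = 7*18505 = 129535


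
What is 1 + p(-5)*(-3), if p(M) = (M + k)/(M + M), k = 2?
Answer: ⅒ ≈ 0.10000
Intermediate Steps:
p(M) = (2 + M)/(2*M) (p(M) = (M + 2)/(M + M) = (2 + M)/((2*M)) = (2 + M)*(1/(2*M)) = (2 + M)/(2*M))
1 + p(-5)*(-3) = 1 + ((½)*(2 - 5)/(-5))*(-3) = 1 + ((½)*(-⅕)*(-3))*(-3) = 1 + (3/10)*(-3) = 1 - 9/10 = ⅒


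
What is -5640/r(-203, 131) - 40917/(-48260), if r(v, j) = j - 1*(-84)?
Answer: -52677849/2075180 ≈ -25.385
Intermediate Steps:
r(v, j) = 84 + j (r(v, j) = j + 84 = 84 + j)
-5640/r(-203, 131) - 40917/(-48260) = -5640/(84 + 131) - 40917/(-48260) = -5640/215 - 40917*(-1/48260) = -5640*1/215 + 40917/48260 = -1128/43 + 40917/48260 = -52677849/2075180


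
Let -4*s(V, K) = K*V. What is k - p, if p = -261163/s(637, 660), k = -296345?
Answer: -4449657484/15015 ≈ -2.9635e+5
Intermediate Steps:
s(V, K) = -K*V/4
p = 37309/15015 (p = -261163/((-1/4*660*637)) = -261163/(-105105) = -261163*(-1/105105) = 37309/15015 ≈ 2.4848)
k - p = -296345 - 1*37309/15015 = -296345 - 37309/15015 = -4449657484/15015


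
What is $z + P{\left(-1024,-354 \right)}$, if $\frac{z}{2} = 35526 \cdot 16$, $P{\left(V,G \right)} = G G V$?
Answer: $-127186752$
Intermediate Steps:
$P{\left(V,G \right)} = V G^{2}$ ($P{\left(V,G \right)} = G^{2} V = V G^{2}$)
$z = 1136832$ ($z = 2 \cdot 35526 \cdot 16 = 2 \cdot 568416 = 1136832$)
$z + P{\left(-1024,-354 \right)} = 1136832 - 1024 \left(-354\right)^{2} = 1136832 - 128323584 = -127186752$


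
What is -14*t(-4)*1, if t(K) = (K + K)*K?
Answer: -448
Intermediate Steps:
t(K) = 2*K**2 (t(K) = (2*K)*K = 2*K**2)
-14*t(-4)*1 = -28*(-4)**2*1 = -28*16*1 = -14*32*1 = -448*1 = -448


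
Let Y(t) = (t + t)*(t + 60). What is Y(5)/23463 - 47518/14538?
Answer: -184244189/56850849 ≈ -3.2408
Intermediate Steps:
Y(t) = 2*t*(60 + t) (Y(t) = (2*t)*(60 + t) = 2*t*(60 + t))
Y(5)/23463 - 47518/14538 = (2*5*(60 + 5))/23463 - 47518/14538 = (2*5*65)*(1/23463) - 47518*1/14538 = 650*(1/23463) - 23759/7269 = 650/23463 - 23759/7269 = -184244189/56850849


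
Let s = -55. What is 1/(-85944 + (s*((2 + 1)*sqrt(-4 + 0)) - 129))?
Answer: -28691/2469556743 + 110*I/2469556743 ≈ -1.1618e-5 + 4.4542e-8*I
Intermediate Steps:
1/(-85944 + (s*((2 + 1)*sqrt(-4 + 0)) - 129)) = 1/(-85944 + (-55*(2 + 1)*sqrt(-4 + 0) - 129)) = 1/(-85944 + (-165*sqrt(-4) - 129)) = 1/(-85944 + (-165*2*I - 129)) = 1/(-85944 + (-330*I - 129)) = 1/(-85944 + (-129 - 330*I)) = 1/(-86073 - 330*I) = (-86073 + 330*I)/7408670229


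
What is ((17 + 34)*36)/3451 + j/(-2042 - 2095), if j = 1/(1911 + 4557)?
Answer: 412839475/775985364 ≈ 0.53202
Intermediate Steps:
j = 1/6468 ≈ 0.00015461
((17 + 34)*36)/3451 + j/(-2042 - 2095) = ((17 + 34)*36)/3451 + 1/(6468*(-2042 - 2095)) = (51*36)*(1/3451) + (1/6468)/(-4137) = 1836*(1/3451) + (1/6468)*(-1/4137) = 108/203 - 1/26758116 = 412839475/775985364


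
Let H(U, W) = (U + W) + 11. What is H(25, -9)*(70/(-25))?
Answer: -378/5 ≈ -75.600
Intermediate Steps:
H(U, W) = 11 + U + W
H(25, -9)*(70/(-25)) = (11 + 25 - 9)*(70/(-25)) = 27*(70*(-1/25)) = 27*(-14/5) = -378/5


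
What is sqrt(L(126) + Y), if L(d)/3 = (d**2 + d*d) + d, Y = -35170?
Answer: 4*sqrt(3779) ≈ 245.89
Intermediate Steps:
L(d) = 3*d + 6*d**2 (L(d) = 3*((d**2 + d*d) + d) = 3*((d**2 + d**2) + d) = 3*(2*d**2 + d) = 3*(d + 2*d**2) = 3*d + 6*d**2)
sqrt(L(126) + Y) = sqrt(3*126*(1 + 2*126) - 35170) = sqrt(3*126*(1 + 252) - 35170) = sqrt(3*126*253 - 35170) = sqrt(95634 - 35170) = sqrt(60464) = 4*sqrt(3779)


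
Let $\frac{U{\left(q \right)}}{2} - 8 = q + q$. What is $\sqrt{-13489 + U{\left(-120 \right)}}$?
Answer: $i \sqrt{13953} \approx 118.12 i$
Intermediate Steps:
$U{\left(q \right)} = 16 + 4 q$ ($U{\left(q \right)} = 16 + 2 \left(q + q\right) = 16 + 2 \cdot 2 q = 16 + 4 q$)
$\sqrt{-13489 + U{\left(-120 \right)}} = \sqrt{-13489 + \left(16 + 4 \left(-120\right)\right)} = \sqrt{-13489 + \left(16 - 480\right)} = \sqrt{-13489 - 464} = \sqrt{-13953} = i \sqrt{13953}$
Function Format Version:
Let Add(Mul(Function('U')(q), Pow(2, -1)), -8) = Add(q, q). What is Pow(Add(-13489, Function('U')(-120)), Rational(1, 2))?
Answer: Mul(I, Pow(13953, Rational(1, 2))) ≈ Mul(118.12, I)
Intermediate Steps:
Function('U')(q) = Add(16, Mul(4, q)) (Function('U')(q) = Add(16, Mul(2, Add(q, q))) = Add(16, Mul(2, Mul(2, q))) = Add(16, Mul(4, q)))
Pow(Add(-13489, Function('U')(-120)), Rational(1, 2)) = Pow(Add(-13489, Add(16, Mul(4, -120))), Rational(1, 2)) = Pow(Add(-13489, Add(16, -480)), Rational(1, 2)) = Pow(Add(-13489, -464), Rational(1, 2)) = Pow(-13953, Rational(1, 2)) = Mul(I, Pow(13953, Rational(1, 2)))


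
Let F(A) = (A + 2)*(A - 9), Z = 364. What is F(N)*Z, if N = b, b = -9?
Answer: 45864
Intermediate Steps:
N = -9
F(A) = (-9 + A)*(2 + A) (F(A) = (2 + A)*(-9 + A) = (-9 + A)*(2 + A))
F(N)*Z = (-18 + (-9)² - 7*(-9))*364 = (-18 + 81 + 63)*364 = 126*364 = 45864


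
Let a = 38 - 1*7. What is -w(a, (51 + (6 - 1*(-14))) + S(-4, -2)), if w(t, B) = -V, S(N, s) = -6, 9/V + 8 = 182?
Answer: 3/58 ≈ 0.051724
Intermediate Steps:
V = 3/58 (V = 9/(-8 + 182) = 9/174 = 9*(1/174) = 3/58 ≈ 0.051724)
a = 31 (a = 38 - 7 = 31)
w(t, B) = -3/58 (w(t, B) = -1*3/58 = -3/58)
-w(a, (51 + (6 - 1*(-14))) + S(-4, -2)) = -1*(-3/58) = 3/58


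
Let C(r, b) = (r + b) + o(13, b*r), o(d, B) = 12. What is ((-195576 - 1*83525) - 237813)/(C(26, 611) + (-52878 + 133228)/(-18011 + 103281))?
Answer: -2203862839/2771029 ≈ -795.32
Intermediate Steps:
C(r, b) = 12 + b + r (C(r, b) = (r + b) + 12 = (b + r) + 12 = 12 + b + r)
((-195576 - 1*83525) - 237813)/(C(26, 611) + (-52878 + 133228)/(-18011 + 103281)) = ((-195576 - 1*83525) - 237813)/((12 + 611 + 26) + (-52878 + 133228)/(-18011 + 103281)) = ((-195576 - 83525) - 237813)/(649 + 80350/85270) = (-279101 - 237813)/(649 + 80350*(1/85270)) = -516914/(649 + 8035/8527) = -516914/5542058/8527 = -516914*8527/5542058 = -2203862839/2771029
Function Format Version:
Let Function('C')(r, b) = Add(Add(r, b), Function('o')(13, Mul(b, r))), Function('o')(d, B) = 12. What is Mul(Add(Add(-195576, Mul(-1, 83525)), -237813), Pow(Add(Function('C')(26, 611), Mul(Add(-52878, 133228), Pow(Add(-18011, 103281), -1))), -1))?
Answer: Rational(-2203862839, 2771029) ≈ -795.32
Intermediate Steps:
Function('C')(r, b) = Add(12, b, r) (Function('C')(r, b) = Add(Add(r, b), 12) = Add(Add(b, r), 12) = Add(12, b, r))
Mul(Add(Add(-195576, Mul(-1, 83525)), -237813), Pow(Add(Function('C')(26, 611), Mul(Add(-52878, 133228), Pow(Add(-18011, 103281), -1))), -1)) = Mul(Add(Add(-195576, Mul(-1, 83525)), -237813), Pow(Add(Add(12, 611, 26), Mul(Add(-52878, 133228), Pow(Add(-18011, 103281), -1))), -1)) = Mul(Add(Add(-195576, -83525), -237813), Pow(Add(649, Mul(80350, Pow(85270, -1))), -1)) = Mul(Add(-279101, -237813), Pow(Add(649, Mul(80350, Rational(1, 85270))), -1)) = Mul(-516914, Pow(Add(649, Rational(8035, 8527)), -1)) = Mul(-516914, Pow(Rational(5542058, 8527), -1)) = Mul(-516914, Rational(8527, 5542058)) = Rational(-2203862839, 2771029)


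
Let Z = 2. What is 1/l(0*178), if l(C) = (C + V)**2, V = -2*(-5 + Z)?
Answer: 1/36 ≈ 0.027778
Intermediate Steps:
V = 6 (V = -2*(-5 + 2) = -2*(-3) = 6)
l(C) = (6 + C)**2 (l(C) = (C + 6)**2 = (6 + C)**2)
1/l(0*178) = 1/((6 + 0*178)**2) = 1/((6 + 0)**2) = 1/(6**2) = 1/36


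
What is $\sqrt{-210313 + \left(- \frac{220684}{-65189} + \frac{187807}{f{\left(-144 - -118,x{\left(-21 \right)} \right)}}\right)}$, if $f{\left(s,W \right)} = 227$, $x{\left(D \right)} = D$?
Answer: $\frac{2 i \sqrt{11467998691339225686}}{14797903} \approx 457.69 i$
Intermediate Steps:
$\sqrt{-210313 + \left(- \frac{220684}{-65189} + \frac{187807}{f{\left(-144 - -118,x{\left(-21 \right)} \right)}}\right)} = \sqrt{-210313 + \left(- \frac{220684}{-65189} + \frac{187807}{227}\right)} = \sqrt{-210313 + \left(\left(-220684\right) \left(- \frac{1}{65189}\right) + 187807 \cdot \frac{1}{227}\right)} = \sqrt{-210313 + \left(\frac{220684}{65189} + \frac{187807}{227}\right)} = \sqrt{-210313 + \frac{12293045791}{14797903}} = \sqrt{- \frac{3099898327848}{14797903}} = \frac{2 i \sqrt{11467998691339225686}}{14797903}$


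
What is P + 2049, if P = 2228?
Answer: 4277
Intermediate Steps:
P + 2049 = 2228 + 2049 = 4277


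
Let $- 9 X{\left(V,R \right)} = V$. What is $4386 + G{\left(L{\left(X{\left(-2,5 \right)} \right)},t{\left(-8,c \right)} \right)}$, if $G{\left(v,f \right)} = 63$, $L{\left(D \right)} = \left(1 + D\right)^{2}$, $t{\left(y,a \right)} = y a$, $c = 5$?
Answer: $4449$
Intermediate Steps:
$X{\left(V,R \right)} = - \frac{V}{9}$
$t{\left(y,a \right)} = a y$
$4386 + G{\left(L{\left(X{\left(-2,5 \right)} \right)},t{\left(-8,c \right)} \right)} = 4386 + 63 = 4449$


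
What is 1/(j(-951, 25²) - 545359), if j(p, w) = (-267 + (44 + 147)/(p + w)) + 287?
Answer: -326/177780705 ≈ -1.8337e-6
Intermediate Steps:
j(p, w) = 20 + 191/(p + w) (j(p, w) = (-267 + 191/(p + w)) + 287 = 20 + 191/(p + w))
1/(j(-951, 25²) - 545359) = 1/((191 + 20*(-951) + 20*25²)/(-951 + 25²) - 545359) = 1/((191 - 19020 + 20*625)/(-951 + 625) - 545359) = 1/((191 - 19020 + 12500)/(-326) - 545359) = 1/(-1/326*(-6329) - 545359) = 1/(6329/326 - 545359) = 1/(-177780705/326) = -326/177780705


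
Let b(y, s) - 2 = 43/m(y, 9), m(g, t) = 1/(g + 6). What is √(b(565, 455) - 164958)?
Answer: I*√140403 ≈ 374.7*I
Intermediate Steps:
m(g, t) = 1/(6 + g)
b(y, s) = 260 + 43*y (b(y, s) = 2 + 43/(1/(6 + y)) = 2 + 43*(6 + y) = 2 + (258 + 43*y) = 260 + 43*y)
√(b(565, 455) - 164958) = √((260 + 43*565) - 164958) = √((260 + 24295) - 164958) = √(24555 - 164958) = √(-140403) = I*√140403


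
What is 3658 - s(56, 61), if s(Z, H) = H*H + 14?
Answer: -77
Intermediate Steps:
s(Z, H) = 14 + H² (s(Z, H) = H² + 14 = 14 + H²)
3658 - s(56, 61) = 3658 - (14 + 61²) = 3658 - (14 + 3721) = 3658 - 1*3735 = 3658 - 3735 = -77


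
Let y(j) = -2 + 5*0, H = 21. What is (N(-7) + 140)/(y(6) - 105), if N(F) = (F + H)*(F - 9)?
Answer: 84/107 ≈ 0.78505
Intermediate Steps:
y(j) = -2 (y(j) = -2 + 0 = -2)
N(F) = (-9 + F)*(21 + F) (N(F) = (F + 21)*(F - 9) = (21 + F)*(-9 + F) = (-9 + F)*(21 + F))
(N(-7) + 140)/(y(6) - 105) = ((-189 + (-7)² + 12*(-7)) + 140)/(-2 - 105) = ((-189 + 49 - 84) + 140)/(-107) = (-224 + 140)*(-1/107) = -84*(-1/107) = 84/107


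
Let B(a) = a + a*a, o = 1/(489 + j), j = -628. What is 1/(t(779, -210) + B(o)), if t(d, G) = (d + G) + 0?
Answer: 19321/10993511 ≈ 0.0017575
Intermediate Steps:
o = -1/139 (o = 1/(489 - 628) = 1/(-139) = -1/139 ≈ -0.0071942)
t(d, G) = G + d (t(d, G) = (G + d) + 0 = G + d)
B(a) = a + a**2
1/(t(779, -210) + B(o)) = 1/((-210 + 779) - (1 - 1/139)/139) = 1/(569 - 1/139*138/139) = 1/(569 - 138/19321) = 1/(10993511/19321) = 19321/10993511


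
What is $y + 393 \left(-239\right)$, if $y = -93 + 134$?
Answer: $-93886$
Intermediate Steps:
$y = 41$
$y + 393 \left(-239\right) = 41 + 393 \left(-239\right) = 41 - 93927 = -93886$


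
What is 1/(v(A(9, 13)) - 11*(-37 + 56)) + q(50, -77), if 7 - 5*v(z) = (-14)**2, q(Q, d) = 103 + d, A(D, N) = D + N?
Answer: 32079/1234 ≈ 25.996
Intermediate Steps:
v(z) = -189/5 (v(z) = 7/5 - 1/5*(-14)**2 = 7/5 - 1/5*196 = 7/5 - 196/5 = -189/5)
1/(v(A(9, 13)) - 11*(-37 + 56)) + q(50, -77) = 1/(-189/5 - 11*(-37 + 56)) + (103 - 77) = 1/(-189/5 - 11*19) + 26 = 1/(-189/5 - 209) + 26 = 1/(-1234/5) + 26 = -5/1234 + 26 = 32079/1234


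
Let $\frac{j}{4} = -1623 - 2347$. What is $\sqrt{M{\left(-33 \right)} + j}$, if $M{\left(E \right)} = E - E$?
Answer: $2 i \sqrt{3970} \approx 126.02 i$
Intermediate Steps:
$M{\left(E \right)} = 0$
$j = -15880$ ($j = 4 \left(-1623 - 2347\right) = 4 \left(-3970\right) = -15880$)
$\sqrt{M{\left(-33 \right)} + j} = \sqrt{0 - 15880} = \sqrt{-15880} = 2 i \sqrt{3970}$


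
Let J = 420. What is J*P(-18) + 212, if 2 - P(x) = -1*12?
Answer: 6092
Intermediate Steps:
P(x) = 14 (P(x) = 2 - (-1)*12 = 2 - 1*(-12) = 2 + 12 = 14)
J*P(-18) + 212 = 420*14 + 212 = 5880 + 212 = 6092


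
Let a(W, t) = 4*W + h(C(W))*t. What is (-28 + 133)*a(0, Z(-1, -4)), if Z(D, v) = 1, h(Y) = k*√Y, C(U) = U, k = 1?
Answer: 0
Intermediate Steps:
h(Y) = √Y (h(Y) = 1*√Y = √Y)
a(W, t) = 4*W + t*√W (a(W, t) = 4*W + √W*t = 4*W + t*√W)
(-28 + 133)*a(0, Z(-1, -4)) = (-28 + 133)*(4*0 + 1*√0) = 105*(0 + 1*0) = 105*(0 + 0) = 105*0 = 0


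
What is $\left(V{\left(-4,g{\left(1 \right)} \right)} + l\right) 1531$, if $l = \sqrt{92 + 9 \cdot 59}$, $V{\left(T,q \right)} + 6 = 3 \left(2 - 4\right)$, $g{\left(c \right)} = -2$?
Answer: $-18372 + 1531 \sqrt{623} \approx 19842.0$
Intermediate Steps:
$V{\left(T,q \right)} = -12$ ($V{\left(T,q \right)} = -6 + 3 \left(2 - 4\right) = -6 + 3 \left(-2\right) = -6 - 6 = -12$)
$l = \sqrt{623}$ ($l = \sqrt{92 + 531} = \sqrt{623} \approx 24.96$)
$\left(V{\left(-4,g{\left(1 \right)} \right)} + l\right) 1531 = \left(-12 + \sqrt{623}\right) 1531 = -18372 + 1531 \sqrt{623}$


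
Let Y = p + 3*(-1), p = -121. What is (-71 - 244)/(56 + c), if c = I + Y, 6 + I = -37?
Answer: 105/37 ≈ 2.8378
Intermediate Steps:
Y = -124 (Y = -121 + 3*(-1) = -121 - 3 = -124)
I = -43 (I = -6 - 37 = -43)
c = -167 (c = -43 - 124 = -167)
(-71 - 244)/(56 + c) = (-71 - 244)/(56 - 167) = -315/(-111) = -315*(-1/111) = 105/37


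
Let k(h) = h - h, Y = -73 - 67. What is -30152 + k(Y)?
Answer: -30152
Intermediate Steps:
Y = -140
k(h) = 0
-30152 + k(Y) = -30152 + 0 = -30152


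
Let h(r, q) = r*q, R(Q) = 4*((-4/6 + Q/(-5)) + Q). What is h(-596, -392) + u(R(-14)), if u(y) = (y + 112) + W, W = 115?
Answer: 3507173/15 ≈ 2.3381e+5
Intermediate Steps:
R(Q) = -8/3 + 16*Q/5 (R(Q) = 4*((-4*⅙ + Q*(-⅕)) + Q) = 4*((-⅔ - Q/5) + Q) = 4*(-⅔ + 4*Q/5) = -8/3 + 16*Q/5)
h(r, q) = q*r
u(y) = 227 + y (u(y) = (y + 112) + 115 = (112 + y) + 115 = 227 + y)
h(-596, -392) + u(R(-14)) = -392*(-596) + (227 + (-8/3 + (16/5)*(-14))) = 233632 + (227 + (-8/3 - 224/5)) = 233632 + (227 - 712/15) = 233632 + 2693/15 = 3507173/15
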